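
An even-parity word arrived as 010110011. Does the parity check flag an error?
Sum of received bits: 0+1+0+1+1+0+0+1+1 = 5; 5 mod 2 = 1. Result is 1 ≠ 0 → error detected.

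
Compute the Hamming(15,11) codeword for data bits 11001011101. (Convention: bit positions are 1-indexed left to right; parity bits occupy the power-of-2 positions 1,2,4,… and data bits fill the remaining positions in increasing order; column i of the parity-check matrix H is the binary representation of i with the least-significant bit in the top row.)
Codeword c = d · G (mod 2), d = 11001011101:
  c[0] = d·G[:,0] = (11001011101)·(11011010101) mod 2 = 1+1+0+0+1+0+1+0+1+0+1 mod 2 = 0
  c[1] = d·G[:,1] = (11001011101)·(10110110011) mod 2 = 1+0+0+0+0+0+1+0+0+0+1 mod 2 = 1
  c[2] = d·G[:,2] = (11001011101)·(10000000000) mod 2 = 1+0+0+0+0+0+0+0+0+0+0 mod 2 = 1
  c[3] = d·G[:,3] = (11001011101)·(01110001111) mod 2 = 0+1+0+0+0+0+0+1+1+0+1 mod 2 = 0
  c[4] = d·G[:,4] = (11001011101)·(01000000000) mod 2 = 0+1+0+0+0+0+0+0+0+0+0 mod 2 = 1
  c[5] = d·G[:,5] = (11001011101)·(00100000000) mod 2 = 0+0+0+0+0+0+0+0+0+0+0 mod 2 = 0
  c[6] = d·G[:,6] = (11001011101)·(00010000000) mod 2 = 0+0+0+0+0+0+0+0+0+0+0 mod 2 = 0
  c[7] = d·G[:,7] = (11001011101)·(00001111111) mod 2 = 0+0+0+0+1+0+1+1+1+0+1 mod 2 = 1
  c[8] = d·G[:,8] = (11001011101)·(00001000000) mod 2 = 0+0+0+0+1+0+0+0+0+0+0 mod 2 = 1
  c[9] = d·G[:,9] = (11001011101)·(00000100000) mod 2 = 0+0+0+0+0+0+0+0+0+0+0 mod 2 = 0
  c[10] = d·G[:,10] = (11001011101)·(00000010000) mod 2 = 0+0+0+0+0+0+1+0+0+0+0 mod 2 = 1
  c[11] = d·G[:,11] = (11001011101)·(00000001000) mod 2 = 0+0+0+0+0+0+0+1+0+0+0 mod 2 = 1
  c[12] = d·G[:,12] = (11001011101)·(00000000100) mod 2 = 0+0+0+0+0+0+0+0+1+0+0 mod 2 = 1
  c[13] = d·G[:,13] = (11001011101)·(00000000010) mod 2 = 0+0+0+0+0+0+0+0+0+0+0 mod 2 = 0
  c[14] = d·G[:,14] = (11001011101)·(00000000001) mod 2 = 0+0+0+0+0+0+0+0+0+0+1 mod 2 = 1
Codeword = 011010011011101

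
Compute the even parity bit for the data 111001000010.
Sum of data bits: 1+1+1+0+0+1+0+0+0+0+1+0 = 5.
5 mod 2 = 1, so parity bit = 1.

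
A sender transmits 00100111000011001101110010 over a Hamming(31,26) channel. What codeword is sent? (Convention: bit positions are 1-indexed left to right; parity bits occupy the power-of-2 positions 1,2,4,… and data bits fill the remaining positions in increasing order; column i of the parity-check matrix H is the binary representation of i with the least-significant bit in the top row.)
Codeword c = d · G (mod 2), d = 00100111000011001101110010:
  c[0] = d·G[:,0] = (00100111000011001101110010)·(11011010101101010101010101) mod 2 = 0+0+0+0+0+0+1+0+0+0+0+0+0+1+0+0+0+1+0+1+0+1+0+0+0+0 mod 2 = 1
  c[1] = d·G[:,1] = (00100111000011001101110010)·(10110110011011001100110011) mod 2 = 0+0+1+0+0+1+1+0+0+0+0+0+1+1+0+0+1+1+0+0+1+1+0+0+1+0 mod 2 = 0
  c[2] = d·G[:,2] = (00100111000011001101110010)·(10000000000000000000000000) mod 2 = 0+0+0+0+0+0+0+0+0+0+0+0+0+0+0+0+0+0+0+0+0+0+0+0+0+0 mod 2 = 0
  c[3] = d·G[:,3] = (00100111000011001101110010)·(01110001111000111100001111) mod 2 = 0+0+1+0+0+0+0+1+0+0+0+0+0+0+0+0+1+1+0+0+0+0+0+0+1+0 mod 2 = 1
  c[4] = d·G[:,4] = (00100111000011001101110010)·(01000000000000000000000000) mod 2 = 0+0+0+0+0+0+0+0+0+0+0+0+0+0+0+0+0+0+0+0+0+0+0+0+0+0 mod 2 = 0
  c[5] = d·G[:,5] = (00100111000011001101110010)·(00100000000000000000000000) mod 2 = 0+0+1+0+0+0+0+0+0+0+0+0+0+0+0+0+0+0+0+0+0+0+0+0+0+0 mod 2 = 1
  c[6] = d·G[:,6] = (00100111000011001101110010)·(00010000000000000000000000) mod 2 = 0+0+0+0+0+0+0+0+0+0+0+0+0+0+0+0+0+0+0+0+0+0+0+0+0+0 mod 2 = 0
  c[7] = d·G[:,7] = (00100111000011001101110010)·(00001111111000000011111111) mod 2 = 0+0+0+0+0+1+1+1+0+0+0+0+0+0+0+0+0+0+0+1+1+1+0+0+1+0 mod 2 = 1
  c[8] = d·G[:,8] = (00100111000011001101110010)·(00001000000000000000000000) mod 2 = 0+0+0+0+0+0+0+0+0+0+0+0+0+0+0+0+0+0+0+0+0+0+0+0+0+0 mod 2 = 0
  c[9] = d·G[:,9] = (00100111000011001101110010)·(00000100000000000000000000) mod 2 = 0+0+0+0+0+1+0+0+0+0+0+0+0+0+0+0+0+0+0+0+0+0+0+0+0+0 mod 2 = 1
  c[10] = d·G[:,10] = (00100111000011001101110010)·(00000010000000000000000000) mod 2 = 0+0+0+0+0+0+1+0+0+0+0+0+0+0+0+0+0+0+0+0+0+0+0+0+0+0 mod 2 = 1
  c[11] = d·G[:,11] = (00100111000011001101110010)·(00000001000000000000000000) mod 2 = 0+0+0+0+0+0+0+1+0+0+0+0+0+0+0+0+0+0+0+0+0+0+0+0+0+0 mod 2 = 1
  c[12] = d·G[:,12] = (00100111000011001101110010)·(00000000100000000000000000) mod 2 = 0+0+0+0+0+0+0+0+0+0+0+0+0+0+0+0+0+0+0+0+0+0+0+0+0+0 mod 2 = 0
  c[13] = d·G[:,13] = (00100111000011001101110010)·(00000000010000000000000000) mod 2 = 0+0+0+0+0+0+0+0+0+0+0+0+0+0+0+0+0+0+0+0+0+0+0+0+0+0 mod 2 = 0
  c[14] = d·G[:,14] = (00100111000011001101110010)·(00000000001000000000000000) mod 2 = 0+0+0+0+0+0+0+0+0+0+0+0+0+0+0+0+0+0+0+0+0+0+0+0+0+0 mod 2 = 0
  c[15] = d·G[:,15] = (00100111000011001101110010)·(00000000000111111111111111) mod 2 = 0+0+0+0+0+0+0+0+0+0+0+0+1+1+0+0+1+1+0+1+1+1+0+0+1+0 mod 2 = 0
  c[16] = d·G[:,16] = (00100111000011001101110010)·(00000000000100000000000000) mod 2 = 0+0+0+0+0+0+0+0+0+0+0+0+0+0+0+0+0+0+0+0+0+0+0+0+0+0 mod 2 = 0
  c[17] = d·G[:,17] = (00100111000011001101110010)·(00000000000010000000000000) mod 2 = 0+0+0+0+0+0+0+0+0+0+0+0+1+0+0+0+0+0+0+0+0+0+0+0+0+0 mod 2 = 1
  c[18] = d·G[:,18] = (00100111000011001101110010)·(00000000000001000000000000) mod 2 = 0+0+0+0+0+0+0+0+0+0+0+0+0+1+0+0+0+0+0+0+0+0+0+0+0+0 mod 2 = 1
  c[19] = d·G[:,19] = (00100111000011001101110010)·(00000000000000100000000000) mod 2 = 0+0+0+0+0+0+0+0+0+0+0+0+0+0+0+0+0+0+0+0+0+0+0+0+0+0 mod 2 = 0
  c[20] = d·G[:,20] = (00100111000011001101110010)·(00000000000000010000000000) mod 2 = 0+0+0+0+0+0+0+0+0+0+0+0+0+0+0+0+0+0+0+0+0+0+0+0+0+0 mod 2 = 0
  c[21] = d·G[:,21] = (00100111000011001101110010)·(00000000000000001000000000) mod 2 = 0+0+0+0+0+0+0+0+0+0+0+0+0+0+0+0+1+0+0+0+0+0+0+0+0+0 mod 2 = 1
  c[22] = d·G[:,22] = (00100111000011001101110010)·(00000000000000000100000000) mod 2 = 0+0+0+0+0+0+0+0+0+0+0+0+0+0+0+0+0+1+0+0+0+0+0+0+0+0 mod 2 = 1
  c[23] = d·G[:,23] = (00100111000011001101110010)·(00000000000000000010000000) mod 2 = 0+0+0+0+0+0+0+0+0+0+0+0+0+0+0+0+0+0+0+0+0+0+0+0+0+0 mod 2 = 0
  c[24] = d·G[:,24] = (00100111000011001101110010)·(00000000000000000001000000) mod 2 = 0+0+0+0+0+0+0+0+0+0+0+0+0+0+0+0+0+0+0+1+0+0+0+0+0+0 mod 2 = 1
  c[25] = d·G[:,25] = (00100111000011001101110010)·(00000000000000000000100000) mod 2 = 0+0+0+0+0+0+0+0+0+0+0+0+0+0+0+0+0+0+0+0+1+0+0+0+0+0 mod 2 = 1
  c[26] = d·G[:,26] = (00100111000011001101110010)·(00000000000000000000010000) mod 2 = 0+0+0+0+0+0+0+0+0+0+0+0+0+0+0+0+0+0+0+0+0+1+0+0+0+0 mod 2 = 1
  c[27] = d·G[:,27] = (00100111000011001101110010)·(00000000000000000000001000) mod 2 = 0+0+0+0+0+0+0+0+0+0+0+0+0+0+0+0+0+0+0+0+0+0+0+0+0+0 mod 2 = 0
  c[28] = d·G[:,28] = (00100111000011001101110010)·(00000000000000000000000100) mod 2 = 0+0+0+0+0+0+0+0+0+0+0+0+0+0+0+0+0+0+0+0+0+0+0+0+0+0 mod 2 = 0
  c[29] = d·G[:,29] = (00100111000011001101110010)·(00000000000000000000000010) mod 2 = 0+0+0+0+0+0+0+0+0+0+0+0+0+0+0+0+0+0+0+0+0+0+0+0+1+0 mod 2 = 1
  c[30] = d·G[:,30] = (00100111000011001101110010)·(00000000000000000000000001) mod 2 = 0+0+0+0+0+0+0+0+0+0+0+0+0+0+0+0+0+0+0+0+0+0+0+0+0+0 mod 2 = 0
Codeword = 1001010101110000011001101110010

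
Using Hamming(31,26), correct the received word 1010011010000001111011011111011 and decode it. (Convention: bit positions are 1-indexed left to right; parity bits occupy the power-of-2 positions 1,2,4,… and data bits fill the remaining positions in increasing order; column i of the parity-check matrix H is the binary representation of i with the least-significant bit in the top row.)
Syndrome s = H · r^T (mod 2), r = 1010011010000001111011011111011:
  s[0] = (1010101010101010101010101010101)·(1010011010000001111011011111011) mod 2 = 1+0+1+0+0+0+1+0+1+0+0+0+0+0+0+0+1+0+1+0+1+0+0+0+1+0+1+0+0+0+1 mod 2 = 0
  s[1] = (0110011001100110011001100110011)·(1010011010000001111011011111011) mod 2 = 0+0+1+0+0+1+1+0+0+0+0+0+0+0+0+0+0+1+1+0+0+1+0+0+0+1+1+0+0+1+1 mod 2 = 0
  s[2] = (0001111000011110000111100001111)·(1010011010000001111011011111011) mod 2 = 0+0+0+0+0+1+1+0+0+0+0+0+0+0+0+0+0+0+0+0+1+1+0+0+0+0+0+1+0+1+1 mod 2 = 1
  s[3] = (0000000111111110000000011111111)·(1010011010000001111011011111011) mod 2 = 0+0+0+0+0+0+0+0+1+0+0+0+0+0+0+0+0+0+0+0+0+0+0+1+1+1+1+1+0+1+1 mod 2 = 0
  s[4] = (0000000000000001111111111111111)·(1010011010000001111011011111011) mod 2 = 0+0+0+0+0+0+0+0+0+0+0+0+0+0+0+1+1+1+1+0+1+1+0+1+1+1+1+1+0+1+1 mod 2 = 1
Syndrome = 00101
Column 20 of H equals this syndrome → error at bit 20 (1-indexed).
Flip bit 20: 1010011010000001111011011111011 → 1010011010000001111111011111011
Extract data bits at positions {3,5,6,7,9,10,11,12,13,14,15,17,18,19,20,21,22,23,24,25,26,27,28,29,30,31}: 10111000000111111011111011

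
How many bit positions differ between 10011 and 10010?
XOR = 00001, count of 1s = 1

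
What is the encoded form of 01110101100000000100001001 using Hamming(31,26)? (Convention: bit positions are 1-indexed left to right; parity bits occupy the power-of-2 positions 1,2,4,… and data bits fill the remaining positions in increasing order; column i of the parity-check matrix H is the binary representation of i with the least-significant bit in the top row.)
Codeword c = d · G (mod 2), d = 01110101100000000100001001:
  c[0] = d·G[:,0] = (01110101100000000100001001)·(11011010101101010101010101) mod 2 = 0+1+0+1+0+0+0+0+1+0+0+0+0+0+0+0+0+1+0+0+0+0+0+0+0+1 mod 2 = 1
  c[1] = d·G[:,1] = (01110101100000000100001001)·(10110110011011001100110011) mod 2 = 0+0+1+1+0+1+0+0+0+0+0+0+0+0+0+0+0+1+0+0+0+0+0+0+0+1 mod 2 = 1
  c[2] = d·G[:,2] = (01110101100000000100001001)·(10000000000000000000000000) mod 2 = 0+0+0+0+0+0+0+0+0+0+0+0+0+0+0+0+0+0+0+0+0+0+0+0+0+0 mod 2 = 0
  c[3] = d·G[:,3] = (01110101100000000100001001)·(01110001111000111100001111) mod 2 = 0+1+1+1+0+0+0+1+1+0+0+0+0+0+0+0+0+1+0+0+0+0+1+0+0+1 mod 2 = 0
  c[4] = d·G[:,4] = (01110101100000000100001001)·(01000000000000000000000000) mod 2 = 0+1+0+0+0+0+0+0+0+0+0+0+0+0+0+0+0+0+0+0+0+0+0+0+0+0 mod 2 = 1
  c[5] = d·G[:,5] = (01110101100000000100001001)·(00100000000000000000000000) mod 2 = 0+0+1+0+0+0+0+0+0+0+0+0+0+0+0+0+0+0+0+0+0+0+0+0+0+0 mod 2 = 1
  c[6] = d·G[:,6] = (01110101100000000100001001)·(00010000000000000000000000) mod 2 = 0+0+0+1+0+0+0+0+0+0+0+0+0+0+0+0+0+0+0+0+0+0+0+0+0+0 mod 2 = 1
  c[7] = d·G[:,7] = (01110101100000000100001001)·(00001111111000000011111111) mod 2 = 0+0+0+0+0+1+0+1+1+0+0+0+0+0+0+0+0+0+0+0+0+0+1+0+0+1 mod 2 = 1
  c[8] = d·G[:,8] = (01110101100000000100001001)·(00001000000000000000000000) mod 2 = 0+0+0+0+0+0+0+0+0+0+0+0+0+0+0+0+0+0+0+0+0+0+0+0+0+0 mod 2 = 0
  c[9] = d·G[:,9] = (01110101100000000100001001)·(00000100000000000000000000) mod 2 = 0+0+0+0+0+1+0+0+0+0+0+0+0+0+0+0+0+0+0+0+0+0+0+0+0+0 mod 2 = 1
  c[10] = d·G[:,10] = (01110101100000000100001001)·(00000010000000000000000000) mod 2 = 0+0+0+0+0+0+0+0+0+0+0+0+0+0+0+0+0+0+0+0+0+0+0+0+0+0 mod 2 = 0
  c[11] = d·G[:,11] = (01110101100000000100001001)·(00000001000000000000000000) mod 2 = 0+0+0+0+0+0+0+1+0+0+0+0+0+0+0+0+0+0+0+0+0+0+0+0+0+0 mod 2 = 1
  c[12] = d·G[:,12] = (01110101100000000100001001)·(00000000100000000000000000) mod 2 = 0+0+0+0+0+0+0+0+1+0+0+0+0+0+0+0+0+0+0+0+0+0+0+0+0+0 mod 2 = 1
  c[13] = d·G[:,13] = (01110101100000000100001001)·(00000000010000000000000000) mod 2 = 0+0+0+0+0+0+0+0+0+0+0+0+0+0+0+0+0+0+0+0+0+0+0+0+0+0 mod 2 = 0
  c[14] = d·G[:,14] = (01110101100000000100001001)·(00000000001000000000000000) mod 2 = 0+0+0+0+0+0+0+0+0+0+0+0+0+0+0+0+0+0+0+0+0+0+0+0+0+0 mod 2 = 0
  c[15] = d·G[:,15] = (01110101100000000100001001)·(00000000000111111111111111) mod 2 = 0+0+0+0+0+0+0+0+0+0+0+0+0+0+0+0+0+1+0+0+0+0+1+0+0+1 mod 2 = 1
  c[16] = d·G[:,16] = (01110101100000000100001001)·(00000000000100000000000000) mod 2 = 0+0+0+0+0+0+0+0+0+0+0+0+0+0+0+0+0+0+0+0+0+0+0+0+0+0 mod 2 = 0
  c[17] = d·G[:,17] = (01110101100000000100001001)·(00000000000010000000000000) mod 2 = 0+0+0+0+0+0+0+0+0+0+0+0+0+0+0+0+0+0+0+0+0+0+0+0+0+0 mod 2 = 0
  c[18] = d·G[:,18] = (01110101100000000100001001)·(00000000000001000000000000) mod 2 = 0+0+0+0+0+0+0+0+0+0+0+0+0+0+0+0+0+0+0+0+0+0+0+0+0+0 mod 2 = 0
  c[19] = d·G[:,19] = (01110101100000000100001001)·(00000000000000100000000000) mod 2 = 0+0+0+0+0+0+0+0+0+0+0+0+0+0+0+0+0+0+0+0+0+0+0+0+0+0 mod 2 = 0
  c[20] = d·G[:,20] = (01110101100000000100001001)·(00000000000000010000000000) mod 2 = 0+0+0+0+0+0+0+0+0+0+0+0+0+0+0+0+0+0+0+0+0+0+0+0+0+0 mod 2 = 0
  c[21] = d·G[:,21] = (01110101100000000100001001)·(00000000000000001000000000) mod 2 = 0+0+0+0+0+0+0+0+0+0+0+0+0+0+0+0+0+0+0+0+0+0+0+0+0+0 mod 2 = 0
  c[22] = d·G[:,22] = (01110101100000000100001001)·(00000000000000000100000000) mod 2 = 0+0+0+0+0+0+0+0+0+0+0+0+0+0+0+0+0+1+0+0+0+0+0+0+0+0 mod 2 = 1
  c[23] = d·G[:,23] = (01110101100000000100001001)·(00000000000000000010000000) mod 2 = 0+0+0+0+0+0+0+0+0+0+0+0+0+0+0+0+0+0+0+0+0+0+0+0+0+0 mod 2 = 0
  c[24] = d·G[:,24] = (01110101100000000100001001)·(00000000000000000001000000) mod 2 = 0+0+0+0+0+0+0+0+0+0+0+0+0+0+0+0+0+0+0+0+0+0+0+0+0+0 mod 2 = 0
  c[25] = d·G[:,25] = (01110101100000000100001001)·(00000000000000000000100000) mod 2 = 0+0+0+0+0+0+0+0+0+0+0+0+0+0+0+0+0+0+0+0+0+0+0+0+0+0 mod 2 = 0
  c[26] = d·G[:,26] = (01110101100000000100001001)·(00000000000000000000010000) mod 2 = 0+0+0+0+0+0+0+0+0+0+0+0+0+0+0+0+0+0+0+0+0+0+0+0+0+0 mod 2 = 0
  c[27] = d·G[:,27] = (01110101100000000100001001)·(00000000000000000000001000) mod 2 = 0+0+0+0+0+0+0+0+0+0+0+0+0+0+0+0+0+0+0+0+0+0+1+0+0+0 mod 2 = 1
  c[28] = d·G[:,28] = (01110101100000000100001001)·(00000000000000000000000100) mod 2 = 0+0+0+0+0+0+0+0+0+0+0+0+0+0+0+0+0+0+0+0+0+0+0+0+0+0 mod 2 = 0
  c[29] = d·G[:,29] = (01110101100000000100001001)·(00000000000000000000000010) mod 2 = 0+0+0+0+0+0+0+0+0+0+0+0+0+0+0+0+0+0+0+0+0+0+0+0+0+0 mod 2 = 0
  c[30] = d·G[:,30] = (01110101100000000100001001)·(00000000000000000000000001) mod 2 = 0+0+0+0+0+0+0+0+0+0+0+0+0+0+0+0+0+0+0+0+0+0+0+0+0+1 mod 2 = 1
Codeword = 1100111101011001000000100001001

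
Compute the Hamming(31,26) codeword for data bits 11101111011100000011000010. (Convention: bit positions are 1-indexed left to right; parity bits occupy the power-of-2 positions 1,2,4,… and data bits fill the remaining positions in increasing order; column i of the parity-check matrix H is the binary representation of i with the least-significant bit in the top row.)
Codeword c = d · G (mod 2), d = 11101111011100000011000010:
  c[0] = d·G[:,0] = (11101111011100000011000010)·(11011010101101010101010101) mod 2 = 1+1+0+0+1+0+1+0+0+0+1+1+0+0+0+0+0+0+0+1+0+0+0+0+0+0 mod 2 = 1
  c[1] = d·G[:,1] = (11101111011100000011000010)·(10110110011011001100110011) mod 2 = 1+0+1+0+0+1+1+0+0+1+1+0+0+0+0+0+0+0+0+0+0+0+0+0+1+0 mod 2 = 1
  c[2] = d·G[:,2] = (11101111011100000011000010)·(10000000000000000000000000) mod 2 = 1+0+0+0+0+0+0+0+0+0+0+0+0+0+0+0+0+0+0+0+0+0+0+0+0+0 mod 2 = 1
  c[3] = d·G[:,3] = (11101111011100000011000010)·(01110001111000111100001111) mod 2 = 0+1+1+0+0+0+0+1+0+1+1+0+0+0+0+0+0+0+0+0+0+0+0+0+1+0 mod 2 = 0
  c[4] = d·G[:,4] = (11101111011100000011000010)·(01000000000000000000000000) mod 2 = 0+1+0+0+0+0+0+0+0+0+0+0+0+0+0+0+0+0+0+0+0+0+0+0+0+0 mod 2 = 1
  c[5] = d·G[:,5] = (11101111011100000011000010)·(00100000000000000000000000) mod 2 = 0+0+1+0+0+0+0+0+0+0+0+0+0+0+0+0+0+0+0+0+0+0+0+0+0+0 mod 2 = 1
  c[6] = d·G[:,6] = (11101111011100000011000010)·(00010000000000000000000000) mod 2 = 0+0+0+0+0+0+0+0+0+0+0+0+0+0+0+0+0+0+0+0+0+0+0+0+0+0 mod 2 = 0
  c[7] = d·G[:,7] = (11101111011100000011000010)·(00001111111000000011111111) mod 2 = 0+0+0+0+1+1+1+1+0+1+1+0+0+0+0+0+0+0+1+1+0+0+0+0+1+0 mod 2 = 1
  c[8] = d·G[:,8] = (11101111011100000011000010)·(00001000000000000000000000) mod 2 = 0+0+0+0+1+0+0+0+0+0+0+0+0+0+0+0+0+0+0+0+0+0+0+0+0+0 mod 2 = 1
  c[9] = d·G[:,9] = (11101111011100000011000010)·(00000100000000000000000000) mod 2 = 0+0+0+0+0+1+0+0+0+0+0+0+0+0+0+0+0+0+0+0+0+0+0+0+0+0 mod 2 = 1
  c[10] = d·G[:,10] = (11101111011100000011000010)·(00000010000000000000000000) mod 2 = 0+0+0+0+0+0+1+0+0+0+0+0+0+0+0+0+0+0+0+0+0+0+0+0+0+0 mod 2 = 1
  c[11] = d·G[:,11] = (11101111011100000011000010)·(00000001000000000000000000) mod 2 = 0+0+0+0+0+0+0+1+0+0+0+0+0+0+0+0+0+0+0+0+0+0+0+0+0+0 mod 2 = 1
  c[12] = d·G[:,12] = (11101111011100000011000010)·(00000000100000000000000000) mod 2 = 0+0+0+0+0+0+0+0+0+0+0+0+0+0+0+0+0+0+0+0+0+0+0+0+0+0 mod 2 = 0
  c[13] = d·G[:,13] = (11101111011100000011000010)·(00000000010000000000000000) mod 2 = 0+0+0+0+0+0+0+0+0+1+0+0+0+0+0+0+0+0+0+0+0+0+0+0+0+0 mod 2 = 1
  c[14] = d·G[:,14] = (11101111011100000011000010)·(00000000001000000000000000) mod 2 = 0+0+0+0+0+0+0+0+0+0+1+0+0+0+0+0+0+0+0+0+0+0+0+0+0+0 mod 2 = 1
  c[15] = d·G[:,15] = (11101111011100000011000010)·(00000000000111111111111111) mod 2 = 0+0+0+0+0+0+0+0+0+0+0+1+0+0+0+0+0+0+1+1+0+0+0+0+1+0 mod 2 = 0
  c[16] = d·G[:,16] = (11101111011100000011000010)·(00000000000100000000000000) mod 2 = 0+0+0+0+0+0+0+0+0+0+0+1+0+0+0+0+0+0+0+0+0+0+0+0+0+0 mod 2 = 1
  c[17] = d·G[:,17] = (11101111011100000011000010)·(00000000000010000000000000) mod 2 = 0+0+0+0+0+0+0+0+0+0+0+0+0+0+0+0+0+0+0+0+0+0+0+0+0+0 mod 2 = 0
  c[18] = d·G[:,18] = (11101111011100000011000010)·(00000000000001000000000000) mod 2 = 0+0+0+0+0+0+0+0+0+0+0+0+0+0+0+0+0+0+0+0+0+0+0+0+0+0 mod 2 = 0
  c[19] = d·G[:,19] = (11101111011100000011000010)·(00000000000000100000000000) mod 2 = 0+0+0+0+0+0+0+0+0+0+0+0+0+0+0+0+0+0+0+0+0+0+0+0+0+0 mod 2 = 0
  c[20] = d·G[:,20] = (11101111011100000011000010)·(00000000000000010000000000) mod 2 = 0+0+0+0+0+0+0+0+0+0+0+0+0+0+0+0+0+0+0+0+0+0+0+0+0+0 mod 2 = 0
  c[21] = d·G[:,21] = (11101111011100000011000010)·(00000000000000001000000000) mod 2 = 0+0+0+0+0+0+0+0+0+0+0+0+0+0+0+0+0+0+0+0+0+0+0+0+0+0 mod 2 = 0
  c[22] = d·G[:,22] = (11101111011100000011000010)·(00000000000000000100000000) mod 2 = 0+0+0+0+0+0+0+0+0+0+0+0+0+0+0+0+0+0+0+0+0+0+0+0+0+0 mod 2 = 0
  c[23] = d·G[:,23] = (11101111011100000011000010)·(00000000000000000010000000) mod 2 = 0+0+0+0+0+0+0+0+0+0+0+0+0+0+0+0+0+0+1+0+0+0+0+0+0+0 mod 2 = 1
  c[24] = d·G[:,24] = (11101111011100000011000010)·(00000000000000000001000000) mod 2 = 0+0+0+0+0+0+0+0+0+0+0+0+0+0+0+0+0+0+0+1+0+0+0+0+0+0 mod 2 = 1
  c[25] = d·G[:,25] = (11101111011100000011000010)·(00000000000000000000100000) mod 2 = 0+0+0+0+0+0+0+0+0+0+0+0+0+0+0+0+0+0+0+0+0+0+0+0+0+0 mod 2 = 0
  c[26] = d·G[:,26] = (11101111011100000011000010)·(00000000000000000000010000) mod 2 = 0+0+0+0+0+0+0+0+0+0+0+0+0+0+0+0+0+0+0+0+0+0+0+0+0+0 mod 2 = 0
  c[27] = d·G[:,27] = (11101111011100000011000010)·(00000000000000000000001000) mod 2 = 0+0+0+0+0+0+0+0+0+0+0+0+0+0+0+0+0+0+0+0+0+0+0+0+0+0 mod 2 = 0
  c[28] = d·G[:,28] = (11101111011100000011000010)·(00000000000000000000000100) mod 2 = 0+0+0+0+0+0+0+0+0+0+0+0+0+0+0+0+0+0+0+0+0+0+0+0+0+0 mod 2 = 0
  c[29] = d·G[:,29] = (11101111011100000011000010)·(00000000000000000000000010) mod 2 = 0+0+0+0+0+0+0+0+0+0+0+0+0+0+0+0+0+0+0+0+0+0+0+0+1+0 mod 2 = 1
  c[30] = d·G[:,30] = (11101111011100000011000010)·(00000000000000000000000001) mod 2 = 0+0+0+0+0+0+0+0+0+0+0+0+0+0+0+0+0+0+0+0+0+0+0+0+0+0 mod 2 = 0
Codeword = 1110110111110110100000011000010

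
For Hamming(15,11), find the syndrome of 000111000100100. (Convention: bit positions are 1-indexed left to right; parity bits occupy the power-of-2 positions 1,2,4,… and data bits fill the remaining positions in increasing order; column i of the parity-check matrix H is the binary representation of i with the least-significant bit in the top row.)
Syndrome s = H · r^T (mod 2), r = 000111000100100:
  s[0] = (101010101010101)·(000111000100100) mod 2 = 0+0+0+0+1+0+0+0+0+0+0+0+1+0+0 mod 2 = 0
  s[1] = (011001100110011)·(000111000100100) mod 2 = 0+0+0+0+0+1+0+0+0+1+0+0+0+0+0 mod 2 = 0
  s[2] = (000111100001111)·(000111000100100) mod 2 = 0+0+0+1+1+1+0+0+0+0+0+0+1+0+0 mod 2 = 0
  s[3] = (000000011111111)·(000111000100100) mod 2 = 0+0+0+0+0+0+0+0+0+1+0+0+1+0+0 mod 2 = 0
Syndrome = 0000
s = 0: no error detected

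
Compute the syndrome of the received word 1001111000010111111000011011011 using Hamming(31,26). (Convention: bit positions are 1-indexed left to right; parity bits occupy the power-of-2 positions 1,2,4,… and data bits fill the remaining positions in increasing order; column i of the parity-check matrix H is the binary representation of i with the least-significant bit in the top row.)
Syndrome s = H · r^T (mod 2), r = 1001111000010111111000011011011:
  s[0] = (1010101010101010101010101010101)·(1001111000010111111000011011011) mod 2 = 1+0+0+0+1+0+1+0+0+0+0+0+0+0+1+0+1+0+1+0+0+0+0+0+1+0+1+0+0+0+1 mod 2 = 1
  s[1] = (0110011001100110011001100110011)·(1001111000010111111000011011011) mod 2 = 0+0+0+0+0+1+1+0+0+0+0+0+0+1+1+0+0+1+1+0+0+0+0+0+0+0+1+0+0+1+1 mod 2 = 1
  s[2] = (0001111000011110000111100001111)·(1001111000010111111000011011011) mod 2 = 0+0+0+1+1+1+1+0+0+0+0+1+0+1+1+0+0+0+0+0+0+0+0+0+0+0+0+1+0+1+1 mod 2 = 0
  s[3] = (0000000111111110000000011111111)·(1001111000010111111000011011011) mod 2 = 0+0+0+0+0+0+0+0+0+0+0+1+0+1+1+0+0+0+0+0+0+0+0+1+1+0+1+1+0+1+1 mod 2 = 1
  s[4] = (0000000000000001111111111111111)·(1001111000010111111000011011011) mod 2 = 0+0+0+0+0+0+0+0+0+0+0+0+0+0+0+1+1+1+1+0+0+0+0+1+1+0+1+1+0+1+1 mod 2 = 0
Syndrome = 11010
Non-zero syndrome: error at position 11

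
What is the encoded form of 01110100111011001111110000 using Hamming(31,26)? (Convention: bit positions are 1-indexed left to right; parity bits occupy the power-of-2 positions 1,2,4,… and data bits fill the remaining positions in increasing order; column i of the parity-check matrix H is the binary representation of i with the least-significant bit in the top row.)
Codeword c = d · G (mod 2), d = 01110100111011001111110000:
  c[0] = d·G[:,0] = (01110100111011001111110000)·(11011010101101010101010101) mod 2 = 0+1+0+1+0+0+0+0+1+0+1+0+0+1+0+0+0+1+0+1+0+1+0+0+0+0 mod 2 = 0
  c[1] = d·G[:,1] = (01110100111011001111110000)·(10110110011011001100110011) mod 2 = 0+0+1+1+0+1+0+0+0+1+1+0+1+1+0+0+1+1+0+0+1+1+0+0+0+0 mod 2 = 1
  c[2] = d·G[:,2] = (01110100111011001111110000)·(10000000000000000000000000) mod 2 = 0+0+0+0+0+0+0+0+0+0+0+0+0+0+0+0+0+0+0+0+0+0+0+0+0+0 mod 2 = 0
  c[3] = d·G[:,3] = (01110100111011001111110000)·(01110001111000111100001111) mod 2 = 0+1+1+1+0+0+0+0+1+1+1+0+0+0+0+0+1+1+0+0+0+0+0+0+0+0 mod 2 = 0
  c[4] = d·G[:,4] = (01110100111011001111110000)·(01000000000000000000000000) mod 2 = 0+1+0+0+0+0+0+0+0+0+0+0+0+0+0+0+0+0+0+0+0+0+0+0+0+0 mod 2 = 1
  c[5] = d·G[:,5] = (01110100111011001111110000)·(00100000000000000000000000) mod 2 = 0+0+1+0+0+0+0+0+0+0+0+0+0+0+0+0+0+0+0+0+0+0+0+0+0+0 mod 2 = 1
  c[6] = d·G[:,6] = (01110100111011001111110000)·(00010000000000000000000000) mod 2 = 0+0+0+1+0+0+0+0+0+0+0+0+0+0+0+0+0+0+0+0+0+0+0+0+0+0 mod 2 = 1
  c[7] = d·G[:,7] = (01110100111011001111110000)·(00001111111000000011111111) mod 2 = 0+0+0+0+0+1+0+0+1+1+1+0+0+0+0+0+0+0+1+1+1+1+0+0+0+0 mod 2 = 0
  c[8] = d·G[:,8] = (01110100111011001111110000)·(00001000000000000000000000) mod 2 = 0+0+0+0+0+0+0+0+0+0+0+0+0+0+0+0+0+0+0+0+0+0+0+0+0+0 mod 2 = 0
  c[9] = d·G[:,9] = (01110100111011001111110000)·(00000100000000000000000000) mod 2 = 0+0+0+0+0+1+0+0+0+0+0+0+0+0+0+0+0+0+0+0+0+0+0+0+0+0 mod 2 = 1
  c[10] = d·G[:,10] = (01110100111011001111110000)·(00000010000000000000000000) mod 2 = 0+0+0+0+0+0+0+0+0+0+0+0+0+0+0+0+0+0+0+0+0+0+0+0+0+0 mod 2 = 0
  c[11] = d·G[:,11] = (01110100111011001111110000)·(00000001000000000000000000) mod 2 = 0+0+0+0+0+0+0+0+0+0+0+0+0+0+0+0+0+0+0+0+0+0+0+0+0+0 mod 2 = 0
  c[12] = d·G[:,12] = (01110100111011001111110000)·(00000000100000000000000000) mod 2 = 0+0+0+0+0+0+0+0+1+0+0+0+0+0+0+0+0+0+0+0+0+0+0+0+0+0 mod 2 = 1
  c[13] = d·G[:,13] = (01110100111011001111110000)·(00000000010000000000000000) mod 2 = 0+0+0+0+0+0+0+0+0+1+0+0+0+0+0+0+0+0+0+0+0+0+0+0+0+0 mod 2 = 1
  c[14] = d·G[:,14] = (01110100111011001111110000)·(00000000001000000000000000) mod 2 = 0+0+0+0+0+0+0+0+0+0+1+0+0+0+0+0+0+0+0+0+0+0+0+0+0+0 mod 2 = 1
  c[15] = d·G[:,15] = (01110100111011001111110000)·(00000000000111111111111111) mod 2 = 0+0+0+0+0+0+0+0+0+0+0+0+1+1+0+0+1+1+1+1+1+1+0+0+0+0 mod 2 = 0
  c[16] = d·G[:,16] = (01110100111011001111110000)·(00000000000100000000000000) mod 2 = 0+0+0+0+0+0+0+0+0+0+0+0+0+0+0+0+0+0+0+0+0+0+0+0+0+0 mod 2 = 0
  c[17] = d·G[:,17] = (01110100111011001111110000)·(00000000000010000000000000) mod 2 = 0+0+0+0+0+0+0+0+0+0+0+0+1+0+0+0+0+0+0+0+0+0+0+0+0+0 mod 2 = 1
  c[18] = d·G[:,18] = (01110100111011001111110000)·(00000000000001000000000000) mod 2 = 0+0+0+0+0+0+0+0+0+0+0+0+0+1+0+0+0+0+0+0+0+0+0+0+0+0 mod 2 = 1
  c[19] = d·G[:,19] = (01110100111011001111110000)·(00000000000000100000000000) mod 2 = 0+0+0+0+0+0+0+0+0+0+0+0+0+0+0+0+0+0+0+0+0+0+0+0+0+0 mod 2 = 0
  c[20] = d·G[:,20] = (01110100111011001111110000)·(00000000000000010000000000) mod 2 = 0+0+0+0+0+0+0+0+0+0+0+0+0+0+0+0+0+0+0+0+0+0+0+0+0+0 mod 2 = 0
  c[21] = d·G[:,21] = (01110100111011001111110000)·(00000000000000001000000000) mod 2 = 0+0+0+0+0+0+0+0+0+0+0+0+0+0+0+0+1+0+0+0+0+0+0+0+0+0 mod 2 = 1
  c[22] = d·G[:,22] = (01110100111011001111110000)·(00000000000000000100000000) mod 2 = 0+0+0+0+0+0+0+0+0+0+0+0+0+0+0+0+0+1+0+0+0+0+0+0+0+0 mod 2 = 1
  c[23] = d·G[:,23] = (01110100111011001111110000)·(00000000000000000010000000) mod 2 = 0+0+0+0+0+0+0+0+0+0+0+0+0+0+0+0+0+0+1+0+0+0+0+0+0+0 mod 2 = 1
  c[24] = d·G[:,24] = (01110100111011001111110000)·(00000000000000000001000000) mod 2 = 0+0+0+0+0+0+0+0+0+0+0+0+0+0+0+0+0+0+0+1+0+0+0+0+0+0 mod 2 = 1
  c[25] = d·G[:,25] = (01110100111011001111110000)·(00000000000000000000100000) mod 2 = 0+0+0+0+0+0+0+0+0+0+0+0+0+0+0+0+0+0+0+0+1+0+0+0+0+0 mod 2 = 1
  c[26] = d·G[:,26] = (01110100111011001111110000)·(00000000000000000000010000) mod 2 = 0+0+0+0+0+0+0+0+0+0+0+0+0+0+0+0+0+0+0+0+0+1+0+0+0+0 mod 2 = 1
  c[27] = d·G[:,27] = (01110100111011001111110000)·(00000000000000000000001000) mod 2 = 0+0+0+0+0+0+0+0+0+0+0+0+0+0+0+0+0+0+0+0+0+0+0+0+0+0 mod 2 = 0
  c[28] = d·G[:,28] = (01110100111011001111110000)·(00000000000000000000000100) mod 2 = 0+0+0+0+0+0+0+0+0+0+0+0+0+0+0+0+0+0+0+0+0+0+0+0+0+0 mod 2 = 0
  c[29] = d·G[:,29] = (01110100111011001111110000)·(00000000000000000000000010) mod 2 = 0+0+0+0+0+0+0+0+0+0+0+0+0+0+0+0+0+0+0+0+0+0+0+0+0+0 mod 2 = 0
  c[30] = d·G[:,30] = (01110100111011001111110000)·(00000000000000000000000001) mod 2 = 0+0+0+0+0+0+0+0+0+0+0+0+0+0+0+0+0+0+0+0+0+0+0+0+0+0 mod 2 = 0
Codeword = 0100111001001110011001111110000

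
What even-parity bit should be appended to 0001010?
Sum of data bits: 0+0+0+1+0+1+0 = 2.
2 mod 2 = 0, so parity bit = 0.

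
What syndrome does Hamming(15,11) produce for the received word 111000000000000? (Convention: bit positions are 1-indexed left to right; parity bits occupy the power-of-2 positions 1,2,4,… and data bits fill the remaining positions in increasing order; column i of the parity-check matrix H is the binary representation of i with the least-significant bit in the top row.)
Syndrome s = H · r^T (mod 2), r = 111000000000000:
  s[0] = (101010101010101)·(111000000000000) mod 2 = 1+0+1+0+0+0+0+0+0+0+0+0+0+0+0 mod 2 = 0
  s[1] = (011001100110011)·(111000000000000) mod 2 = 0+1+1+0+0+0+0+0+0+0+0+0+0+0+0 mod 2 = 0
  s[2] = (000111100001111)·(111000000000000) mod 2 = 0+0+0+0+0+0+0+0+0+0+0+0+0+0+0 mod 2 = 0
  s[3] = (000000011111111)·(111000000000000) mod 2 = 0+0+0+0+0+0+0+0+0+0+0+0+0+0+0 mod 2 = 0
Syndrome = 0000
s = 0: no error detected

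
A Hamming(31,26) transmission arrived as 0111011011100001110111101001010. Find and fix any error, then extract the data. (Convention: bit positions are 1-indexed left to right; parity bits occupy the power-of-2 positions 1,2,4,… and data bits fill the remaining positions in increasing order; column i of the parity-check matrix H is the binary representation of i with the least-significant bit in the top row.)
Syndrome s = H · r^T (mod 2), r = 0111011011100001110111101001010:
  s[0] = (1010101010101010101010101010101)·(0111011011100001110111101001010) mod 2 = 0+0+1+0+0+0+1+0+1+0+1+0+0+0+0+0+1+0+0+0+1+0+1+0+1+0+0+0+0+0+0 mod 2 = 0
  s[1] = (0110011001100110011001100110011)·(0111011011100001110111101001010) mod 2 = 0+1+1+0+0+1+1+0+0+1+1+0+0+0+0+0+0+1+0+0+0+1+1+0+0+0+0+0+0+1+0 mod 2 = 0
  s[2] = (0001111000011110000111100001111)·(0111011011100001110111101001010) mod 2 = 0+0+0+1+0+1+1+0+0+0+0+0+0+0+0+0+0+0+0+1+1+1+1+0+0+0+0+1+0+1+0 mod 2 = 1
  s[3] = (0000000111111110000000011111111)·(0111011011100001110111101001010) mod 2 = 0+0+0+0+0+0+0+0+1+1+1+0+0+0+0+0+0+0+0+0+0+0+0+0+1+0+0+1+0+1+0 mod 2 = 0
  s[4] = (0000000000000001111111111111111)·(0111011011100001110111101001010) mod 2 = 0+0+0+0+0+0+0+0+0+0+0+0+0+0+0+1+1+1+0+1+1+1+1+0+1+0+0+1+0+1+0 mod 2 = 0
Syndrome = 00100
Column 4 of H equals this syndrome → error at bit 4 (1-indexed).
Flip bit 4: 0111011011100001110111101001010 → 0110011011100001110111101001010
Extract data bits at positions {3,5,6,7,9,10,11,12,13,14,15,17,18,19,20,21,22,23,24,25,26,27,28,29,30,31}: 10111110000110111101001010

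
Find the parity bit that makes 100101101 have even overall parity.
Sum of data bits: 1+0+0+1+0+1+1+0+1 = 5.
5 mod 2 = 1, so parity bit = 1.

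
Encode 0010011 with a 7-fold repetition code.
Repeat each bit 7× and concatenate:
0→0000000  0→0000000  1→1111111  0→0000000  0→0000000  1→1111111  1→1111111
Codeword = 0000000000000011111110000000000000011111111111111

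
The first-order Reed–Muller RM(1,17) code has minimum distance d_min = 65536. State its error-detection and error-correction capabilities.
Detection only: up to d_min − 1 = 65535 errors.
Correction: up to ⌊(d_min − 1)/2⌋ = ⌊65535/2⌋ = 32767 errors.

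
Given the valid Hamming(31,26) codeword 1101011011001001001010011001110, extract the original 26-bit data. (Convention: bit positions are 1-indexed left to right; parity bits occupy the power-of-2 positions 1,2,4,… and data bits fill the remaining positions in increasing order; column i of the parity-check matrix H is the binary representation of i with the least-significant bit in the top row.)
Parity bits occupy power-of-2 positions; data bits are at positions {3,5,6,7,9,10,11,12,13,14,15,17,18,19,20,21,22,23,24,25,26,27,28,29,30,31} (1-indexed).
Extract: c[3]=0 c[5]=0 c[6]=1 c[7]=1 c[9]=1 c[10]=1 c[11]=0 c[12]=0 c[13]=1 c[14]=0 c[15]=0 c[17]=0 c[18]=0 c[19]=1 c[20]=0 c[21]=1 c[22]=0 c[23]=0 c[24]=1 c[25]=1 c[26]=0 c[27]=0 c[28]=1 c[29]=1 c[30]=1 c[31]=0
Data = 00111100100001010011001110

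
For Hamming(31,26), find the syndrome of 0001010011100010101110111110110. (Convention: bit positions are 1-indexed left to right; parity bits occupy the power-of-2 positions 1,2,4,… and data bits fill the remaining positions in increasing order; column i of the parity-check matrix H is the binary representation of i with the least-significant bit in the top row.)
Syndrome s = H · r^T (mod 2), r = 0001010011100010101110111110110:
  s[0] = (1010101010101010101010101010101)·(0001010011100010101110111110110) mod 2 = 0+0+0+0+0+0+0+0+1+0+1+0+0+0+1+0+1+0+1+0+1+0+1+0+1+0+1+0+1+0+0 mod 2 = 0
  s[1] = (0110011001100110011001100110011)·(0001010011100010101110111110110) mod 2 = 0+0+0+0+0+1+0+0+0+1+1+0+0+0+1+0+0+0+1+0+0+0+1+0+0+1+1+0+0+1+0 mod 2 = 1
  s[2] = (0001111000011110000111100001111)·(0001010011100010101110111110110) mod 2 = 0+0+0+1+0+1+0+0+0+0+0+0+0+0+1+0+0+0+0+1+1+0+1+0+0+0+0+0+1+1+0 mod 2 = 0
  s[3] = (0000000111111110000000011111111)·(0001010011100010101110111110110) mod 2 = 0+0+0+0+0+0+0+0+1+1+1+0+0+0+1+0+0+0+0+0+0+0+0+1+1+1+1+0+1+1+0 mod 2 = 0
  s[4] = (0000000000000001111111111111111)·(0001010011100010101110111110110) mod 2 = 0+0+0+0+0+0+0+0+0+0+0+0+0+0+0+0+1+0+1+1+1+0+1+1+1+1+1+0+1+1+0 mod 2 = 1
Syndrome = 01001
Non-zero syndrome: error at position 18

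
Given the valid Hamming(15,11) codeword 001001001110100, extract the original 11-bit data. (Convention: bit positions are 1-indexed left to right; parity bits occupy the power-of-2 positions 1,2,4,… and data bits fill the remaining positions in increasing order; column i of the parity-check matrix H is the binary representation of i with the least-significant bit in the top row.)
Parity bits occupy power-of-2 positions; data bits are at positions {3,5,6,7,9,10,11,12,13,14,15} (1-indexed).
Extract: c[3]=1 c[5]=0 c[6]=1 c[7]=0 c[9]=1 c[10]=1 c[11]=1 c[12]=0 c[13]=1 c[14]=0 c[15]=0
Data = 10101110100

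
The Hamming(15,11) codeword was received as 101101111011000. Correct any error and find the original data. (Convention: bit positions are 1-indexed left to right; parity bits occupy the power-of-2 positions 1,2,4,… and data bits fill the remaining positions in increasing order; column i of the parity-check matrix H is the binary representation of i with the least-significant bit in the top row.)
Syndrome s = H · r^T (mod 2), r = 101101111011000:
  s[0] = (101010101010101)·(101101111011000) mod 2 = 1+0+1+0+0+0+1+0+1+0+1+0+0+0+0 mod 2 = 1
  s[1] = (011001100110011)·(101101111011000) mod 2 = 0+0+1+0+0+1+1+0+0+0+1+0+0+0+0 mod 2 = 0
  s[2] = (000111100001111)·(101101111011000) mod 2 = 0+0+0+1+0+1+1+0+0+0+0+1+0+0+0 mod 2 = 0
  s[3] = (000000011111111)·(101101111011000) mod 2 = 0+0+0+0+0+0+0+1+1+0+1+1+0+0+0 mod 2 = 0
Syndrome = 1000
Column 1 of H equals this syndrome → error at bit 1 (1-indexed).
Flip bit 1: 101101111011000 → 001101111011000
Extract data bits at positions {3,5,6,7,9,10,11,12,13,14,15}: 10111011000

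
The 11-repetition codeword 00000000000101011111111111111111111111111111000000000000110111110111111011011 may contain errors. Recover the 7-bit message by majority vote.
Split into 11-bit blocks and majority-vote each:
  block 1 = 00000000000: 0 ones, 11 zeros → 0
  block 2 = 10101111111: 9 ones, 2 zeros → 1
  block 3 = 11111111111: 11 ones, 0 zeros → 1
  block 4 = 11111111111: 11 ones, 0 zeros → 1
  block 5 = 00000000000: 0 ones, 11 zeros → 0
  block 6 = 01101111101: 8 ones, 3 zeros → 1
  block 7 = 11111011011: 9 ones, 2 zeros → 1
Decoded = 0111011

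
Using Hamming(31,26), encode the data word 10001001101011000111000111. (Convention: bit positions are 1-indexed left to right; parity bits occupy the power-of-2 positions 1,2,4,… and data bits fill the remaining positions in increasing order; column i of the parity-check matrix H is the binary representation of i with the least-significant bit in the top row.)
Codeword c = d · G (mod 2), d = 10001001101011000111000111:
  c[0] = d·G[:,0] = (10001001101011000111000111)·(11011010101101010101010101) mod 2 = 1+0+0+0+1+0+0+0+1+0+1+0+0+1+0+0+0+1+0+1+0+0+0+1+0+1 mod 2 = 1
  c[1] = d·G[:,1] = (10001001101011000111000111)·(10110110011011001100110011) mod 2 = 1+0+0+0+0+0+0+0+0+0+1+0+1+1+0+0+0+1+0+0+0+0+0+0+1+1 mod 2 = 1
  c[2] = d·G[:,2] = (10001001101011000111000111)·(10000000000000000000000000) mod 2 = 1+0+0+0+0+0+0+0+0+0+0+0+0+0+0+0+0+0+0+0+0+0+0+0+0+0 mod 2 = 1
  c[3] = d·G[:,3] = (10001001101011000111000111)·(01110001111000111100001111) mod 2 = 0+0+0+0+0+0+0+1+1+0+1+0+0+0+0+0+0+1+0+0+0+0+0+1+1+1 mod 2 = 1
  c[4] = d·G[:,4] = (10001001101011000111000111)·(01000000000000000000000000) mod 2 = 0+0+0+0+0+0+0+0+0+0+0+0+0+0+0+0+0+0+0+0+0+0+0+0+0+0 mod 2 = 0
  c[5] = d·G[:,5] = (10001001101011000111000111)·(00100000000000000000000000) mod 2 = 0+0+0+0+0+0+0+0+0+0+0+0+0+0+0+0+0+0+0+0+0+0+0+0+0+0 mod 2 = 0
  c[6] = d·G[:,6] = (10001001101011000111000111)·(00010000000000000000000000) mod 2 = 0+0+0+0+0+0+0+0+0+0+0+0+0+0+0+0+0+0+0+0+0+0+0+0+0+0 mod 2 = 0
  c[7] = d·G[:,7] = (10001001101011000111000111)·(00001111111000000011111111) mod 2 = 0+0+0+0+1+0+0+1+1+0+1+0+0+0+0+0+0+0+1+1+0+0+0+1+1+1 mod 2 = 1
  c[8] = d·G[:,8] = (10001001101011000111000111)·(00001000000000000000000000) mod 2 = 0+0+0+0+1+0+0+0+0+0+0+0+0+0+0+0+0+0+0+0+0+0+0+0+0+0 mod 2 = 1
  c[9] = d·G[:,9] = (10001001101011000111000111)·(00000100000000000000000000) mod 2 = 0+0+0+0+0+0+0+0+0+0+0+0+0+0+0+0+0+0+0+0+0+0+0+0+0+0 mod 2 = 0
  c[10] = d·G[:,10] = (10001001101011000111000111)·(00000010000000000000000000) mod 2 = 0+0+0+0+0+0+0+0+0+0+0+0+0+0+0+0+0+0+0+0+0+0+0+0+0+0 mod 2 = 0
  c[11] = d·G[:,11] = (10001001101011000111000111)·(00000001000000000000000000) mod 2 = 0+0+0+0+0+0+0+1+0+0+0+0+0+0+0+0+0+0+0+0+0+0+0+0+0+0 mod 2 = 1
  c[12] = d·G[:,12] = (10001001101011000111000111)·(00000000100000000000000000) mod 2 = 0+0+0+0+0+0+0+0+1+0+0+0+0+0+0+0+0+0+0+0+0+0+0+0+0+0 mod 2 = 1
  c[13] = d·G[:,13] = (10001001101011000111000111)·(00000000010000000000000000) mod 2 = 0+0+0+0+0+0+0+0+0+0+0+0+0+0+0+0+0+0+0+0+0+0+0+0+0+0 mod 2 = 0
  c[14] = d·G[:,14] = (10001001101011000111000111)·(00000000001000000000000000) mod 2 = 0+0+0+0+0+0+0+0+0+0+1+0+0+0+0+0+0+0+0+0+0+0+0+0+0+0 mod 2 = 1
  c[15] = d·G[:,15] = (10001001101011000111000111)·(00000000000111111111111111) mod 2 = 0+0+0+0+0+0+0+0+0+0+0+0+1+1+0+0+0+1+1+1+0+0+0+1+1+1 mod 2 = 0
  c[16] = d·G[:,16] = (10001001101011000111000111)·(00000000000100000000000000) mod 2 = 0+0+0+0+0+0+0+0+0+0+0+0+0+0+0+0+0+0+0+0+0+0+0+0+0+0 mod 2 = 0
  c[17] = d·G[:,17] = (10001001101011000111000111)·(00000000000010000000000000) mod 2 = 0+0+0+0+0+0+0+0+0+0+0+0+1+0+0+0+0+0+0+0+0+0+0+0+0+0 mod 2 = 1
  c[18] = d·G[:,18] = (10001001101011000111000111)·(00000000000001000000000000) mod 2 = 0+0+0+0+0+0+0+0+0+0+0+0+0+1+0+0+0+0+0+0+0+0+0+0+0+0 mod 2 = 1
  c[19] = d·G[:,19] = (10001001101011000111000111)·(00000000000000100000000000) mod 2 = 0+0+0+0+0+0+0+0+0+0+0+0+0+0+0+0+0+0+0+0+0+0+0+0+0+0 mod 2 = 0
  c[20] = d·G[:,20] = (10001001101011000111000111)·(00000000000000010000000000) mod 2 = 0+0+0+0+0+0+0+0+0+0+0+0+0+0+0+0+0+0+0+0+0+0+0+0+0+0 mod 2 = 0
  c[21] = d·G[:,21] = (10001001101011000111000111)·(00000000000000001000000000) mod 2 = 0+0+0+0+0+0+0+0+0+0+0+0+0+0+0+0+0+0+0+0+0+0+0+0+0+0 mod 2 = 0
  c[22] = d·G[:,22] = (10001001101011000111000111)·(00000000000000000100000000) mod 2 = 0+0+0+0+0+0+0+0+0+0+0+0+0+0+0+0+0+1+0+0+0+0+0+0+0+0 mod 2 = 1
  c[23] = d·G[:,23] = (10001001101011000111000111)·(00000000000000000010000000) mod 2 = 0+0+0+0+0+0+0+0+0+0+0+0+0+0+0+0+0+0+1+0+0+0+0+0+0+0 mod 2 = 1
  c[24] = d·G[:,24] = (10001001101011000111000111)·(00000000000000000001000000) mod 2 = 0+0+0+0+0+0+0+0+0+0+0+0+0+0+0+0+0+0+0+1+0+0+0+0+0+0 mod 2 = 1
  c[25] = d·G[:,25] = (10001001101011000111000111)·(00000000000000000000100000) mod 2 = 0+0+0+0+0+0+0+0+0+0+0+0+0+0+0+0+0+0+0+0+0+0+0+0+0+0 mod 2 = 0
  c[26] = d·G[:,26] = (10001001101011000111000111)·(00000000000000000000010000) mod 2 = 0+0+0+0+0+0+0+0+0+0+0+0+0+0+0+0+0+0+0+0+0+0+0+0+0+0 mod 2 = 0
  c[27] = d·G[:,27] = (10001001101011000111000111)·(00000000000000000000001000) mod 2 = 0+0+0+0+0+0+0+0+0+0+0+0+0+0+0+0+0+0+0+0+0+0+0+0+0+0 mod 2 = 0
  c[28] = d·G[:,28] = (10001001101011000111000111)·(00000000000000000000000100) mod 2 = 0+0+0+0+0+0+0+0+0+0+0+0+0+0+0+0+0+0+0+0+0+0+0+1+0+0 mod 2 = 1
  c[29] = d·G[:,29] = (10001001101011000111000111)·(00000000000000000000000010) mod 2 = 0+0+0+0+0+0+0+0+0+0+0+0+0+0+0+0+0+0+0+0+0+0+0+0+1+0 mod 2 = 1
  c[30] = d·G[:,30] = (10001001101011000111000111)·(00000000000000000000000001) mod 2 = 0+0+0+0+0+0+0+0+0+0+0+0+0+0+0+0+0+0+0+0+0+0+0+0+0+1 mod 2 = 1
Codeword = 1111000110011010011000111000111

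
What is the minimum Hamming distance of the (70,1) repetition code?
d_min = 70 (the only two codewords are 0…0 and 1…1, differing in all 70 positions).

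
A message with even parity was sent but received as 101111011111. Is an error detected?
Sum of received bits: 1+0+1+1+1+1+0+1+1+1+1+1 = 10; 10 mod 2 = 0. Result is 0 → no error detected.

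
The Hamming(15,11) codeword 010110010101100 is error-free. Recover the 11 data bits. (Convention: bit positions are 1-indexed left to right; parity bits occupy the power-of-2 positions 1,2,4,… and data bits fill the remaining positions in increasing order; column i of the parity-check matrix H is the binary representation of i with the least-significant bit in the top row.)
Parity bits occupy power-of-2 positions; data bits are at positions {3,5,6,7,9,10,11,12,13,14,15} (1-indexed).
Extract: c[3]=0 c[5]=1 c[6]=0 c[7]=0 c[9]=0 c[10]=1 c[11]=0 c[12]=1 c[13]=1 c[14]=0 c[15]=0
Data = 01000101100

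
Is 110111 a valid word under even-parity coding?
Sum of all bits: 1+1+0+1+1+1 = 5; 5 mod 2 = 1. Result is 1 → parity error detected.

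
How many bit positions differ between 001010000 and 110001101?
XOR = 111011101, count of 1s = 7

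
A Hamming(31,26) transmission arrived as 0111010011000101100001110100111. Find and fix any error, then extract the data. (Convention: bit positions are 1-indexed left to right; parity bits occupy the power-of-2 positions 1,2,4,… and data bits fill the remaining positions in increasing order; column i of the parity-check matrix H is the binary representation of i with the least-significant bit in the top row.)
Syndrome s = H · r^T (mod 2), r = 0111010011000101100001110100111:
  s[0] = (1010101010101010101010101010101)·(0111010011000101100001110100111) mod 2 = 0+0+1+0+0+0+0+0+1+0+0+0+0+0+0+0+1+0+0+0+0+0+1+0+0+0+0+0+1+0+1 mod 2 = 0
  s[1] = (0110011001100110011001100110011)·(0111010011000101100001110100111) mod 2 = 0+1+1+0+0+1+0+0+0+1+0+0+0+1+0+0+0+0+0+0+0+1+1+0+0+1+0+0+0+1+1 mod 2 = 0
  s[2] = (0001111000011110000111100001111)·(0111010011000101100001110100111) mod 2 = 0+0+0+1+0+1+0+0+0+0+0+0+0+1+0+0+0+0+0+0+0+1+1+0+0+0+0+0+1+1+1 mod 2 = 0
  s[3] = (0000000111111110000000011111111)·(0111010011000101100001110100111) mod 2 = 0+0+0+0+0+0+0+0+1+1+0+0+0+1+0+0+0+0+0+0+0+0+0+1+0+1+0+0+1+1+1 mod 2 = 0
  s[4] = (0000000000000001111111111111111)·(0111010011000101100001110100111) mod 2 = 0+0+0+0+0+0+0+0+0+0+0+0+0+0+0+1+1+0+0+0+0+1+1+1+0+1+0+0+1+1+1 mod 2 = 1
Syndrome = 00001
Column 16 of H equals this syndrome → error at bit 16 (1-indexed).
Flip bit 16: 0111010011000101100001110100111 → 0111010011000100100001110100111
Extract data bits at positions {3,5,6,7,9,10,11,12,13,14,15,17,18,19,20,21,22,23,24,25,26,27,28,29,30,31}: 10101100010100001110100111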